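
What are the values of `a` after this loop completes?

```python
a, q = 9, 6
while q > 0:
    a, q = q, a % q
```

GCD of 9 and 6
`a` takes the values: 9 → 6 → 3

Answer: 3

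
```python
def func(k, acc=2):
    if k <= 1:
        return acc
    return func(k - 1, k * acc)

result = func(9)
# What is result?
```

Accumulator trace (n, acc): (9, 2) -> (8, 18) -> (7, 144) -> (6, 1008) -> (5, 6048) -> (4, 30240) -> (3, 120960) -> (2, 362880) -> (1, 725760) -> return 725760

Answer: 725760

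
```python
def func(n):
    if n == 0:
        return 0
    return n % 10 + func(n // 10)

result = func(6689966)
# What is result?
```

Sum of digits of 6689966: 6 + 6 + 9 + 9 + 8 + 6 + 6 = 50

Answer: 50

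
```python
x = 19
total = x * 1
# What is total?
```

Trace:
`x = 19` → x = 19
`total = x * 1` → total = 19
So total = 19

Answer: 19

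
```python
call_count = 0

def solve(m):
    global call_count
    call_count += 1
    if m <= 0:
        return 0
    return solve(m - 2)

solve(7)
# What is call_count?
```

Linear recursion stepping by 2: 5 calls from m=7 down to ≤0.

Answer: 5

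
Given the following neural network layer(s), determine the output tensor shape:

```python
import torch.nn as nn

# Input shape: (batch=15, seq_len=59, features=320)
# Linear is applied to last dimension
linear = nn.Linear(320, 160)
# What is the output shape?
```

Input: (15, 59, 320) -> Output: (15, 59, 160)

Answer: (15, 59, 160)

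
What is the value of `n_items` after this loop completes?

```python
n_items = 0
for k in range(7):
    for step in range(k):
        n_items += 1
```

Triangle number: 0+1+2+...+6
`n_items` takes the values: 0 → 1 → 2 → 3 → 4 → 5 → 6 → 7 → 8 → 9 → 10 → 11 → 12 → 13 → 14 → 15 → 16 → 17 → 18 → 19 → 20 → 21

Answer: 21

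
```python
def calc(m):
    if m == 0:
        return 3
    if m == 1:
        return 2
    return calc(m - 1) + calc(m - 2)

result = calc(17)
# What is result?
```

Build up from base cases: calc(0)=3, calc(1)=2, calc(2)=5, calc(3)=7, calc(4)=12, calc(5)=19, calc(6)=31, ..., calc(17)=6155

Answer: 6155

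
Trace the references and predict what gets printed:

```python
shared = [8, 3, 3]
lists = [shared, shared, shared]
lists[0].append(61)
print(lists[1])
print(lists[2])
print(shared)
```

Key concept: list of same reference.
Step by step:
`shared = [8, 3, 3]` → shared = [8, 3, 3]
`lists = [shared, shared, shared]` → lists = [[8, 3, 3], [8, 3, 3], [8, 3, 3]]
`lists[0].append(61)` → shared = [8, 3, 3, 61]; lists = [[8, 3, 3, 61], [8, 3, 3, 61], [8, 3, 3, 61]]
`print(lists[1])` → prints [8, 3, 3, 61]
`print(lists[2])` → prints [8, 3, 3, 61]
`print(shared)` → prints [8, 3, 3, 61]

Answer:
[8, 3, 3, 61]
[8, 3, 3, 61]
[8, 3, 3, 61]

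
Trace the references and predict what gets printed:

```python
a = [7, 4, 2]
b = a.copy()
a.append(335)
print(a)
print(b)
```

Key concept: list.copy() creates independent copy.
Step by step:
`a = [7, 4, 2]` → a = [7, 4, 2]
`b = a.copy()` → b = [7, 4, 2]
`a.append(335)` → a = [7, 4, 2, 335]
`print(a)` → prints [7, 4, 2, 335]
`print(b)` → prints [7, 4, 2]

Answer:
[7, 4, 2, 335]
[7, 4, 2]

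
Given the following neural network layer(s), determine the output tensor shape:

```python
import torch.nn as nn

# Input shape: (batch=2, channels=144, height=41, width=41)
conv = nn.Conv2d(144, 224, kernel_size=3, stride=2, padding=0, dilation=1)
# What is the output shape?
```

Input: (2, 144, 41, 41) -> Output: (2, 224, 20, 20)

Answer: (2, 224, 20, 20)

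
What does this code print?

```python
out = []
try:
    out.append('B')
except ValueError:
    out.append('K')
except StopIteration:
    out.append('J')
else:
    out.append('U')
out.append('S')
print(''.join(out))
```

Execution trace: 'B' (try body, no exception) → 'U' (else) → 'S' (after the try/except). Output: BUS

Answer: BUS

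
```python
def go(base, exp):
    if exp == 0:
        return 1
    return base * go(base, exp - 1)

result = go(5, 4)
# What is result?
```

go(5, 4) = 5 * 5 * 5 * 5 = 625

Answer: 625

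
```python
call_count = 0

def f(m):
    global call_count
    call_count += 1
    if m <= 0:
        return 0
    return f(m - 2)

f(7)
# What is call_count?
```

Linear recursion stepping by 2: 5 calls from m=7 down to ≤0.

Answer: 5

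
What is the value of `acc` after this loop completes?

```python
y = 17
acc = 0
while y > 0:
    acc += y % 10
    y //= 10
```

Sum digits of 17
`acc` takes the values: 0 → 7 → 8

Answer: 8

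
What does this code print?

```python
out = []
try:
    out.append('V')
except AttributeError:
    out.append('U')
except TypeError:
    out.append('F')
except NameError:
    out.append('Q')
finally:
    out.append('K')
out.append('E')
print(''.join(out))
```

Execution trace: 'V' (try body, no exception) → 'K' (finally) → 'E' (after the try/except). Output: VKE

Answer: VKE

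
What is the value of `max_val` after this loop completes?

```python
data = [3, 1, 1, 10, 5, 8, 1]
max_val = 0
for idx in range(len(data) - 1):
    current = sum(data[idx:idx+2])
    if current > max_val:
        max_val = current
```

Max sum of 2-element window in [3, 1, 1, 10, 5, 8, 1]
`max_val` takes the values: 0 → 4 → 11 → 15

Answer: 15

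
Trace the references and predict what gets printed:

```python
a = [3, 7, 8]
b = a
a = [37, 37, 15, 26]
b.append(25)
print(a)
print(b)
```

Key concept: rebinding vs mutation: a is rebound to a new list, b still points at the original.
Step by step:
`a = [3, 7, 8]` → a = [3, 7, 8]
`b = a` → b = [3, 7, 8] (same object as a)
`a = [37, 37, 15, 26]` → a = [37, 37, 15, 26]
`b.append(25)` → b = [3, 7, 8, 25]
`print(a)` → prints [37, 37, 15, 26]
`print(b)` → prints [3, 7, 8, 25]

Answer:
[37, 37, 15, 26]
[3, 7, 8, 25]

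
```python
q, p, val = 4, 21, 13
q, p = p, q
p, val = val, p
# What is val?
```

Trace:
`q, p, val = 4, 21, 13` → q = 4; p = 21; val = 13
`q, p = p, q` → q = 21; p = 4
`p, val = val, p` → p = 13; val = 4
So val = 4

Answer: 4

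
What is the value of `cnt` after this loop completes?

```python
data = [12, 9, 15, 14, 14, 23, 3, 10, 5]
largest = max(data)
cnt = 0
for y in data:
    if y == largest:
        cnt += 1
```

Count of max value 23 in [12, 9, 15, 14, 14, 23, 3, 10, 5]
`cnt` takes the values: 0 → 1

Answer: 1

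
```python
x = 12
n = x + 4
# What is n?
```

Trace:
`x = 12` → x = 12
`n = x + 4` → n = 16
So n = 16

Answer: 16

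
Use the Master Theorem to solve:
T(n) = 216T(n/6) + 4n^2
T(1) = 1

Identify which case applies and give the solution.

a=216, b=6, f(n)=4n^2. log_6(216) = 3. Since c=2 < 3, Case 1 applies: T(n) = Θ(n^log_b(a)) = O(n^3).

Answer: O(n^3) - Case 1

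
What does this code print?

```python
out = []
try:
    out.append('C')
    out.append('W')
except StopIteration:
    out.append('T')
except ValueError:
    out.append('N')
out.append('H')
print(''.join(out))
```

Execution trace: 'C' (try body) → 'W' (try body, no exception) → 'H' (after the try/except). Output: CWH

Answer: CWH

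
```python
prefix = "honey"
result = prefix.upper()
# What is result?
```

Trace:
`prefix = "honey"` → prefix = 'honey'
`result = prefix.upper()` → result = 'HONEY'
So result = 'HONEY'

Answer: 'HONEY'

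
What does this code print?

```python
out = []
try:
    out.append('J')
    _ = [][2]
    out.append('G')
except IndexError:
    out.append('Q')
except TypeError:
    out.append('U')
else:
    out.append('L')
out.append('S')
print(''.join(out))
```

Execution trace: 'J' (try body) → 'Q' (except IndexError) → 'S' (after the try/except). Output: JQS

Answer: JQS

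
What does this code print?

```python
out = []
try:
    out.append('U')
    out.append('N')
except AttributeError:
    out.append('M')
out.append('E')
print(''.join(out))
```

Execution trace: 'U' (try body) → 'N' (try body, no exception) → 'E' (after the try/except). Output: UNE

Answer: UNE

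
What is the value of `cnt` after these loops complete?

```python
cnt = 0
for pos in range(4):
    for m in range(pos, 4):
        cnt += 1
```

Upper triangle: 4 + 3 + ... + 1
`cnt` takes the values: 0 → 1 → 2 → 3 → 4 → 5 → 6 → 7 → 8 → 9 → 10

Answer: 10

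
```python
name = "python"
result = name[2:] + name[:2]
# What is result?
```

Trace:
`name = "python"` → name = 'python'
`result = name[2:] + name[:2]` → result = 'thonpy'
So result = 'thonpy'

Answer: 'thonpy'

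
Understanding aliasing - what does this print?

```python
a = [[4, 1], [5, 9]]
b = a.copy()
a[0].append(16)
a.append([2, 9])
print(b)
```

Key concept: shallow copy with nested lists.
Step by step:
`a = [[4, 1], [5, 9]]` → a = [[4, 1], [5, 9]]
`b = a.copy()` → b = [[4, 1], [5, 9]]
`a[0].append(16)` → a = [[4, 1, 16], [5, 9]]; b = [[4, 1, 16], [5, 9]]
`a.append([2, 9])` → a = [[4, 1, 16], [5, 9], [2, 9]]
`print(b)` → prints [[4, 1, 16], [5, 9]]

Answer: [[4, 1, 16], [5, 9]]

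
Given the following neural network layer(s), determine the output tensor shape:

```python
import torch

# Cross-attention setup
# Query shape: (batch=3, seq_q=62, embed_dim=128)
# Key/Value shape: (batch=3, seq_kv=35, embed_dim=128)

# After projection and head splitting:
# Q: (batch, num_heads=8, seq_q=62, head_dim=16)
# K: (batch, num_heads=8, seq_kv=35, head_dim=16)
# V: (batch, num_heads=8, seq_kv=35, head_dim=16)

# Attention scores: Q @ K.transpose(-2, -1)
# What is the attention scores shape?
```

Input: (3, 62, 128) -> Output: (3, 8, 62, 35)

Answer: (3, 8, 62, 35)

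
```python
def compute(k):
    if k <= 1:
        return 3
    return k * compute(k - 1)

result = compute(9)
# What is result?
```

compute(9) = 9 * 8 * 7 * 6 * 5 * 4 * 3 * 2 * 3 = 1088640

Answer: 1088640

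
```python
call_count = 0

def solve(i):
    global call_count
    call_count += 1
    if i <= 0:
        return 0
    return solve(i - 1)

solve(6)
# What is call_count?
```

Linear recursion stepping by 1: 7 calls from i=6 down to ≤0.

Answer: 7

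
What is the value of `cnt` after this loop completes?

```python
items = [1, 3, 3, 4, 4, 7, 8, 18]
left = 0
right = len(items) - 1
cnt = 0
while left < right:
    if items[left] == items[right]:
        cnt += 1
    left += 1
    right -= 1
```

Count matching pairs from ends
`cnt` takes the values: 0 → 1

Answer: 1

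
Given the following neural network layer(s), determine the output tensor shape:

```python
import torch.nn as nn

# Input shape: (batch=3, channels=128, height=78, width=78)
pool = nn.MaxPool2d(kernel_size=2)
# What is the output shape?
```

Input: (3, 128, 78, 78) -> Output: (3, 128, 39, 39)

Answer: (3, 128, 39, 39)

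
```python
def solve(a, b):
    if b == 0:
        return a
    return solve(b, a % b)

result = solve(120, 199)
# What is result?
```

solve(120, 199) -> solve(199, 120) -> solve(120, 79) -> solve(79, 41) -> solve(41, 38) -> solve(38, 3) -> solve(3, 2) -> solve(2, 1) -> solve(1, 0) -> 1

Answer: 1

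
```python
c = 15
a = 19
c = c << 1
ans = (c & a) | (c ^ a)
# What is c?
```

Trace:
`c = 15` → c = 15
`a = 19` → a = 19
`c = c << 1` → c = 30
`ans = (c & a) | (c ^ a)` → ans = 31
So c = 30

Answer: 30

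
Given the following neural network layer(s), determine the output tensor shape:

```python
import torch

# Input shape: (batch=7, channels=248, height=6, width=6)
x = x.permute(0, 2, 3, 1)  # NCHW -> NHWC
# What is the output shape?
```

Input: (7, 248, 6, 6) -> Output: (7, 6, 6, 248)

Answer: (7, 6, 6, 248)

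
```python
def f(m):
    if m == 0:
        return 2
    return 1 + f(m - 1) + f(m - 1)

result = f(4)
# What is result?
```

f(m) = 1 + 2·f(m-1), f(0)=2. Closed form: (2+1)·2^4 - 1 = 47.

Answer: 47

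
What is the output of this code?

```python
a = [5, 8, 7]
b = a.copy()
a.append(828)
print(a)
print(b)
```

Key concept: list.copy() creates independent copy.
Step by step:
`a = [5, 8, 7]` → a = [5, 8, 7]
`b = a.copy()` → b = [5, 8, 7]
`a.append(828)` → a = [5, 8, 7, 828]
`print(a)` → prints [5, 8, 7, 828]
`print(b)` → prints [5, 8, 7]

Answer:
[5, 8, 7, 828]
[5, 8, 7]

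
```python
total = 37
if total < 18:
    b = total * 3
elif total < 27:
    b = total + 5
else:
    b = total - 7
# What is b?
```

Trace:
`total = 37` → total = 37
`if total < 18: ...` → total < 18 is False, total < 27 is False, take else branch → b = 30
So b = 30

Answer: 30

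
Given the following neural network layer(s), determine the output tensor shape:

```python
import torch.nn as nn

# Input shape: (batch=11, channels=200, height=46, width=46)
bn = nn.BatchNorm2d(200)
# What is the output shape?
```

Input: (11, 200, 46, 46) -> Output: (11, 200, 46, 46)

Answer: (11, 200, 46, 46)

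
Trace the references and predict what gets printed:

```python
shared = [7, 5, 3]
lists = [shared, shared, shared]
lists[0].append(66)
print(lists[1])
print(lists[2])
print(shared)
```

Key concept: list of same reference.
Step by step:
`shared = [7, 5, 3]` → shared = [7, 5, 3]
`lists = [shared, shared, shared]` → lists = [[7, 5, 3], [7, 5, 3], [7, 5, 3]]
`lists[0].append(66)` → shared = [7, 5, 3, 66]; lists = [[7, 5, 3, 66], [7, 5, 3, 66], [7, 5, 3, 66]]
`print(lists[1])` → prints [7, 5, 3, 66]
`print(lists[2])` → prints [7, 5, 3, 66]
`print(shared)` → prints [7, 5, 3, 66]

Answer:
[7, 5, 3, 66]
[7, 5, 3, 66]
[7, 5, 3, 66]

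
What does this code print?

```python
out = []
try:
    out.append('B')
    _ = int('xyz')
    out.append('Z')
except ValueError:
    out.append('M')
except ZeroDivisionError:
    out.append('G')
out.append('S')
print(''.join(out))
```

Execution trace: 'B' (try body) → 'M' (except ValueError) → 'S' (after the try/except). Output: BMS

Answer: BMS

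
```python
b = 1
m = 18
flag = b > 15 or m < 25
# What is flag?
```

Trace:
`b = 1` → b = 1
`m = 18` → m = 18
`flag = b > 15 or m < 25` → flag = True
So flag = True

Answer: True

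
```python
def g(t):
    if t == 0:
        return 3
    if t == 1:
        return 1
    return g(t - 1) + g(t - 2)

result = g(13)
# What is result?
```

Build up from base cases: g(0)=3, g(1)=1, g(2)=4, g(3)=5, g(4)=9, g(5)=14, g(6)=23, ..., g(13)=665

Answer: 665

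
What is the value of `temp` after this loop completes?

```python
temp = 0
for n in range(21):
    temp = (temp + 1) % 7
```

Increment mod 7, 21 times = 0
`temp` takes the values: 0 → 1 → 2 → 3 → 4 → 5 → 6 → 0 → 1 → 2 → 3 → 4 → 5 → 6 → 0 → 1 → 2 → 3 → 4 → 5 → 6 → 0

Answer: 0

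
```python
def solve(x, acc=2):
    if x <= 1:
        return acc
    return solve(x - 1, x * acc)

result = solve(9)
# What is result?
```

Accumulator trace (n, acc): (9, 2) -> (8, 18) -> (7, 144) -> (6, 1008) -> (5, 6048) -> (4, 30240) -> (3, 120960) -> (2, 362880) -> (1, 725760) -> return 725760

Answer: 725760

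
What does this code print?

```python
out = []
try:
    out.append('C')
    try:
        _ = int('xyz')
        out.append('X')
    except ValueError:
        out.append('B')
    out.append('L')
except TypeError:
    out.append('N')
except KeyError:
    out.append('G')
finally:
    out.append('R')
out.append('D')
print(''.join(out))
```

Execution trace: 'C' (try body) → 'B' (inner except ValueError) → 'L' (try body, no exception) → 'R' (finally) → 'D' (after the try/except). Output: CBLRD

Answer: CBLRD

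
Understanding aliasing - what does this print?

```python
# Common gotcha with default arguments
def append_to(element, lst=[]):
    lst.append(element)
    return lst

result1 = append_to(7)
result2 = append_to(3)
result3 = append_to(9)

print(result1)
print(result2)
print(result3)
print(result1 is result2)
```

Key concept: mutable default argument gotcha.
Step by step:
`result1 = append_to(7)` → result1 = [7]
`result2 = append_to(3)` → result1 = [7, 3] (same object as result2); result2 = [7, 3] (same object as result1)
`result3 = append_to(9)` → result1 = [7, 3, 9] (same object as result2, result3); result2 = [7, 3, 9] (same object as result1, result3); result3 = [7, 3, 9] (same object as result1, result2)
`print(result1)` → prints [7, 3, 9]
`print(result2)` → prints [7, 3, 9]
`print(result3)` → prints [7, 3, 9]
`print(result1 is result2)` → prints True

Answer:
[7, 3, 9]
[7, 3, 9]
[7, 3, 9]
True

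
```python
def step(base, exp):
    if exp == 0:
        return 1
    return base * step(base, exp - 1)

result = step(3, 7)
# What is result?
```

step(3, 7) = 3 * 3 * 3 * 3 * 3 * 3 * 3 = 2187

Answer: 2187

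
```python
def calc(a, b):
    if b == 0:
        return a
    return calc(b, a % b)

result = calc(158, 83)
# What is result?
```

calc(158, 83) -> calc(83, 75) -> calc(75, 8) -> calc(8, 3) -> calc(3, 2) -> calc(2, 1) -> calc(1, 0) -> 1

Answer: 1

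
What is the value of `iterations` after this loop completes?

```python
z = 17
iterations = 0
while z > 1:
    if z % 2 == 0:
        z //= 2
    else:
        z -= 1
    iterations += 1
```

Steps to reduce 17 to 1
`iterations` takes the values: 0 → 1 → 2 → 3 → 4 → 5

Answer: 5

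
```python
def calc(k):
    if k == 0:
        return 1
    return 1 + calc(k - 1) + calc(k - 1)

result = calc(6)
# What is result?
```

calc(k) = 1 + 2·calc(k-1), calc(0)=1. Closed form: (1+1)·2^6 - 1 = 127.

Answer: 127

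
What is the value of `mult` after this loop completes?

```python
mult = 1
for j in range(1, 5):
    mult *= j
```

4! = 24
`mult` takes the values: 1 → 2 → 6 → 24

Answer: 24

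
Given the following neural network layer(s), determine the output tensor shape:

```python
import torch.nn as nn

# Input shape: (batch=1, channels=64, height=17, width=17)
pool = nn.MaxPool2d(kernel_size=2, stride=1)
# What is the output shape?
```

Input: (1, 64, 17, 17) -> Output: (1, 64, 16, 16)

Answer: (1, 64, 16, 16)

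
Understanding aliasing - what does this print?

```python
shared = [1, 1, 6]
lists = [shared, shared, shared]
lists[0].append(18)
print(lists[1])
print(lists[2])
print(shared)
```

Key concept: list of same reference.
Step by step:
`shared = [1, 1, 6]` → shared = [1, 1, 6]
`lists = [shared, shared, shared]` → lists = [[1, 1, 6], [1, 1, 6], [1, 1, 6]]
`lists[0].append(18)` → shared = [1, 1, 6, 18]; lists = [[1, 1, 6, 18], [1, 1, 6, 18], [1, 1, 6, 18]]
`print(lists[1])` → prints [1, 1, 6, 18]
`print(lists[2])` → prints [1, 1, 6, 18]
`print(shared)` → prints [1, 1, 6, 18]

Answer:
[1, 1, 6, 18]
[1, 1, 6, 18]
[1, 1, 6, 18]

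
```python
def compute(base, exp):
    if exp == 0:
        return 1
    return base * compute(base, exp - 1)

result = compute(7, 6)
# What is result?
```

compute(7, 6) = 7 * 7 * 7 * 7 * 7 * 7 = 117649

Answer: 117649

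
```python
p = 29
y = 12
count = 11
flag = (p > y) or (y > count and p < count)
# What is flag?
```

Trace:
`p = 29` → p = 29
`y = 12` → y = 12
`count = 11` → count = 11
`flag = (p > y) or (y > count and p < count)` → flag = True
So flag = True

Answer: True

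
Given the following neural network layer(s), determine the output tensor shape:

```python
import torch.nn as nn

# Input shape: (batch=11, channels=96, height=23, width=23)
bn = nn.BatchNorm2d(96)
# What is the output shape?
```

Input: (11, 96, 23, 23) -> Output: (11, 96, 23, 23)

Answer: (11, 96, 23, 23)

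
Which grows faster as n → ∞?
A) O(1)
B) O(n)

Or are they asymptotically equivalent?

O(1) vs O(n): Higher order terms dominate.

Answer: B) O(n) grows faster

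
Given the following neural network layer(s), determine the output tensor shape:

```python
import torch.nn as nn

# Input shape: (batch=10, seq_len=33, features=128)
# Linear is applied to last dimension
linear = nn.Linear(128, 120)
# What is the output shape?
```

Input: (10, 33, 128) -> Output: (10, 33, 120)

Answer: (10, 33, 120)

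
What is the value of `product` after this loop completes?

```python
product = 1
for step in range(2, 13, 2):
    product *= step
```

Product of even numbers 2 to 12
`product` takes the values: 1 → 2 → 8 → 48 → 384 → 3840 → 46080

Answer: 46080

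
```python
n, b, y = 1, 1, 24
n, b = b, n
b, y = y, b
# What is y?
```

Trace:
`n, b, y = 1, 1, 24` → n = 1; b = 1; y = 24
`n, b = b, n` → n = 1; b = 1
`b, y = y, b` → b = 24; y = 1
So y = 1

Answer: 1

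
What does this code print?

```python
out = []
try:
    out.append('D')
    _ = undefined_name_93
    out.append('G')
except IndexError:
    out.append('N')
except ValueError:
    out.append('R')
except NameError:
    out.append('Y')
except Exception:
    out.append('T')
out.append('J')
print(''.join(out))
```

Execution trace: 'D' (try body) → 'Y' (except NameError) → 'J' (after the try/except). Output: DYJ

Answer: DYJ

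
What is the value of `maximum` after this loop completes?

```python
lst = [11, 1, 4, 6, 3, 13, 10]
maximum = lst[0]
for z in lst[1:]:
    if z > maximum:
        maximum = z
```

Maximum of [11, 1, 4, 6, 3, 13, 10]
`maximum` takes the values: 11 → 13

Answer: 13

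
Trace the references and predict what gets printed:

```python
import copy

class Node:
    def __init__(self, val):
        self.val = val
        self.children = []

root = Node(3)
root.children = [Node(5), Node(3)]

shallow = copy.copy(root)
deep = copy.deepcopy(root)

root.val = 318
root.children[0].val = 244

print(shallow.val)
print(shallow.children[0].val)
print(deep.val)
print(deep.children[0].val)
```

Key concept: deep copy with custom objects.
Step by step:
`root = Node(3)` → root = Node(val=3, children=[])
`root.children = [Node(5), Node(3)]` → root = Node(val=3, children=[Node(val=5, children=[]), Node(val=3, children=[])])
`shallow = copy.copy(root)` → shallow = Node(val=3, children=[Node(val=5, children=[]), Node(val=3, children=[])])
`deep = copy.deepcopy(root)` → deep = Node(val=3, children=[Node(val=5, children=[]), Node(val=3, children=[])])
`root.val = 318` → root = Node(val=318, children=[Node(val=5, children=[]), Node(val=3, children=[])])
`root.children[0].val = 244` → root = Node(val=318, children=[Node(val=244, children=[]), Node(val=3, children=[])]); shallow = Node(val=3, children=[Node(val=244, children=[]), Node(val=3, children=[])])
`print(shallow.val)` → prints 3
`print(shallow.children[0].val)` → prints 244
`print(deep.val)` → prints 3
`print(deep.children[0].val)` → prints 5

Answer:
3
244
3
5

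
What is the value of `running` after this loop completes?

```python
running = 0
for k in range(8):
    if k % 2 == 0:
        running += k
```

Sum of even numbers 0 to 7
`running` takes the values: 0 → 2 → 6 → 12

Answer: 12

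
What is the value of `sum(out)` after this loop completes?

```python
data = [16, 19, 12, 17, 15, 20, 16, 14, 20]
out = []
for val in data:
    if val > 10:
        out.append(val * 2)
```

Sum of doubled values > 10
`out` takes the values: [] → [32] → [32, 38] → [32, 38, 24] → [32, 38, 24, 34] → [32, 38, 24, 34, 30] → [32, 38, 24, 34, 30, 40] → [32, 38, 24, 34, 30, 40, 32] → [32, 38, 24, 34, 30, 40, 32, 28] → [32, 38, 24, 34, 30, 40, 32, 28, 40]
So `sum(out)` = 298

Answer: 298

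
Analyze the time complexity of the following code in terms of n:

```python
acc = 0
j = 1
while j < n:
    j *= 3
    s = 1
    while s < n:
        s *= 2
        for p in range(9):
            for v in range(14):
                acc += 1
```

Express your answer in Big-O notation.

Each loop level contributes: log n × log n × 1 × 1. Multiplying the contributions gives O(log² n).

Answer: O(log² n)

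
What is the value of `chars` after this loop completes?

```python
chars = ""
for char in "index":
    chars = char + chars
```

Reverse 'index'
`chars` takes the values: "" → "i" → "ni" → "dni" → "edni" → "xedni"

Answer: "xedni"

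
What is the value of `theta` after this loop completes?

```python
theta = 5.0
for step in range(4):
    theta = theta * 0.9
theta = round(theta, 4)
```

Exponential decay: 5.0 * 0.9^4
`theta` takes the values: 5.0 → 4.5 → 4.05 → 3.645 → 3.2805

Answer: 3.2805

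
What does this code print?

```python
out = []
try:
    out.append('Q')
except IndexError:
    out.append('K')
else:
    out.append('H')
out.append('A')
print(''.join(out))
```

Execution trace: 'Q' (try body, no exception) → 'H' (else) → 'A' (after the try/except). Output: QHA

Answer: QHA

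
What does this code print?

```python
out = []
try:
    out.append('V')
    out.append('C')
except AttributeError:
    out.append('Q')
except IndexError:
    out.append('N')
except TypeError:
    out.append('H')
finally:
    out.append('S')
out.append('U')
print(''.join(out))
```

Execution trace: 'V' (try body) → 'C' (try body, no exception) → 'S' (finally) → 'U' (after the try/except). Output: VCSU

Answer: VCSU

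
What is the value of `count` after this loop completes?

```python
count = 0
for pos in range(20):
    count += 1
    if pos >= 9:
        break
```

Loop breaks when pos reaches 9, count is 10
`count` takes the values: 0 → 1 → 2 → 3 → 4 → 5 → 6 → 7 → 8 → 9 → 10

Answer: 10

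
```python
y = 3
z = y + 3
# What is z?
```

Trace:
`y = 3` → y = 3
`z = y + 3` → z = 6
So z = 6

Answer: 6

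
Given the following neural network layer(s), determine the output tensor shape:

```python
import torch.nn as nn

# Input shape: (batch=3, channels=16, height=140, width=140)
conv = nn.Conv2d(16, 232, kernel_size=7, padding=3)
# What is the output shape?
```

Input: (3, 16, 140, 140) -> Output: (3, 232, 140, 140)

Answer: (3, 232, 140, 140)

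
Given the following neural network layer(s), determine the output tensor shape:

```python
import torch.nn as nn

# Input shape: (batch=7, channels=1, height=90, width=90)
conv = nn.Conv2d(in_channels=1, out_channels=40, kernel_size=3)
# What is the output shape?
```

Input: (7, 1, 90, 90) -> Output: (7, 40, 88, 88)

Answer: (7, 40, 88, 88)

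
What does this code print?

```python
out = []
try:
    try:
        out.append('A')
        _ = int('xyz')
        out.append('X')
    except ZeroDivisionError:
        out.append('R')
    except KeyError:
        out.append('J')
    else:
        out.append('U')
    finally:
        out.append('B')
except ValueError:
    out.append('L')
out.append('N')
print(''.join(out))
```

Execution trace: 'A' (inner try body) → 'B' (inner finally) → 'L' (outer except ValueError) → 'N' (after the try/except). Output: ABLN

Answer: ABLN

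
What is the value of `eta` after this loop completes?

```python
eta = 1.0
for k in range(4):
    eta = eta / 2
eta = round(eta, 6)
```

Halving LR 4 times: 1 / 2^4
`eta` takes the values: 1.0 → 0.5 → 0.25 → 0.125 → 0.0625

Answer: 0.0625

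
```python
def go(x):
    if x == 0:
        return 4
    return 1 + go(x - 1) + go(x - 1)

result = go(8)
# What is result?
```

go(x) = 1 + 2·go(x-1), go(0)=4. Closed form: (4+1)·2^8 - 1 = 1279.

Answer: 1279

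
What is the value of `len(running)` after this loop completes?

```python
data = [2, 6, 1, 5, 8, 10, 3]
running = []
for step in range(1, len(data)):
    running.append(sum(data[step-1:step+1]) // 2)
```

Number of 2-element averages
`running` takes the values: [] → [4] → [4, 3] → [4, 3, 3] → [4, 3, 3, 6] → [4, 3, 3, 6, 9] → [4, 3, 3, 6, 9, 6]
So `len(running)` = 6

Answer: 6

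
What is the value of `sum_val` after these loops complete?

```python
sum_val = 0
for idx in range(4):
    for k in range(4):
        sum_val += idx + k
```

Sum of all idx+k for idx,k in 4x4
`sum_val` takes the values: 0 → 1 → 3 → 6 → 7 → 9 → 12 → 16 → 18 → 21 → 25 → 30 → 33 → 37 → 42 → 48

Answer: 48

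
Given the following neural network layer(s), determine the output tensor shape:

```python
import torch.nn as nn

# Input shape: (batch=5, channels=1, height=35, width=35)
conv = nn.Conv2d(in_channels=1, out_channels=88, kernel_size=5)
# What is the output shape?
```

Input: (5, 1, 35, 35) -> Output: (5, 88, 31, 31)

Answer: (5, 88, 31, 31)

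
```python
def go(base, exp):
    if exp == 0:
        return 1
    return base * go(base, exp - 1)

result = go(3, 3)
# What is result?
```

go(3, 3) = 3 * 3 * 3 = 27

Answer: 27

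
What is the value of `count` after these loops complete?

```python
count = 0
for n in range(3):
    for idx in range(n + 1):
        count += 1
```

Triangle: 1 + 2 + ... + 3
`count` takes the values: 0 → 1 → 2 → 3 → 4 → 5 → 6

Answer: 6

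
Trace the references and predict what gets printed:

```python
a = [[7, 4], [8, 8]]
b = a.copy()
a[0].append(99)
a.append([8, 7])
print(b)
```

Key concept: shallow copy with nested lists.
Step by step:
`a = [[7, 4], [8, 8]]` → a = [[7, 4], [8, 8]]
`b = a.copy()` → b = [[7, 4], [8, 8]]
`a[0].append(99)` → a = [[7, 4, 99], [8, 8]]; b = [[7, 4, 99], [8, 8]]
`a.append([8, 7])` → a = [[7, 4, 99], [8, 8], [8, 7]]
`print(b)` → prints [[7, 4, 99], [8, 8]]

Answer: [[7, 4, 99], [8, 8]]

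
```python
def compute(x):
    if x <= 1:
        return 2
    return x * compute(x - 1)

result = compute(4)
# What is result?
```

compute(4) = 4 * 3 * 2 * 2 = 48

Answer: 48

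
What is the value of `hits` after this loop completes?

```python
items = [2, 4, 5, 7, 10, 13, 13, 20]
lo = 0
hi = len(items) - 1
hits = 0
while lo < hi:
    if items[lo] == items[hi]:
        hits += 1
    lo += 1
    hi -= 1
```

Count matching pairs from ends
`hits` takes the values: 0

Answer: 0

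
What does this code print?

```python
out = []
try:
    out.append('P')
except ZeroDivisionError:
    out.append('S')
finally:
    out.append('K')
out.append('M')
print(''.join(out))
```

Execution trace: 'P' (try body, no exception) → 'K' (finally) → 'M' (after the try/except). Output: PKM

Answer: PKM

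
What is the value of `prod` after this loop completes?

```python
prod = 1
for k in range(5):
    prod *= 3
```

3^5 = 243
`prod` takes the values: 1 → 3 → 9 → 27 → 81 → 243

Answer: 243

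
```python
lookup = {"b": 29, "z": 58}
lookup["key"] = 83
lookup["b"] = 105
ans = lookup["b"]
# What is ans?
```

Trace:
`lookup = {"b": 29, "z": 58}` → lookup = {'b': 29, 'z': 58}
`lookup["key"] = 83` → lookup = {'b': 29, 'z': 58, 'key': 83}
`lookup["b"] = 105` → lookup = {'b': 105, 'z': 58, 'key': 83}
`ans = lookup["b"]` → ans = 105
So ans = 105

Answer: 105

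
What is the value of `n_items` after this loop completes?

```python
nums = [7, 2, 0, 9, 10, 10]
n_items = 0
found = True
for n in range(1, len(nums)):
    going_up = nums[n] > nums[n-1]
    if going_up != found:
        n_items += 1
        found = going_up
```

Count direction changes in [7, 2, 0, 9, 10, 10]
`n_items` takes the values: 0 → 1 → 2 → 3

Answer: 3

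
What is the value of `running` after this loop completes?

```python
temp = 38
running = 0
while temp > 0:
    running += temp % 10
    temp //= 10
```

Sum digits of 38
`running` takes the values: 0 → 8 → 11

Answer: 11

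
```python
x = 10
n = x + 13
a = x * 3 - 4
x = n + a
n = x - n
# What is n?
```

Trace:
`x = 10` → x = 10
`n = x + 13` → n = 23
`a = x * 3 - 4` → a = 26
`x = n + a` → x = 49
`n = x - n` → n = 26
So n = 26

Answer: 26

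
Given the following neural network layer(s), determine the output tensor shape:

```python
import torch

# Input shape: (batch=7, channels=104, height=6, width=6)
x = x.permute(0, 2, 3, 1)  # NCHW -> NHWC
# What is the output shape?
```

Input: (7, 104, 6, 6) -> Output: (7, 6, 6, 104)

Answer: (7, 6, 6, 104)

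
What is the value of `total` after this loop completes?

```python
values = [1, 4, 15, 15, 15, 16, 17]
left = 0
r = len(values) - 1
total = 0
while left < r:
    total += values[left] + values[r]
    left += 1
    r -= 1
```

Sum of pairs from ends
`total` takes the values: 0 → 18 → 38 → 68

Answer: 68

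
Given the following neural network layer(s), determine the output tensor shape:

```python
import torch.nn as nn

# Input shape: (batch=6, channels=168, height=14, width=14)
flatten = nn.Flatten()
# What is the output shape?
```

Input: (6, 168, 14, 14) -> Output: (6, 32928)

Answer: (6, 32928)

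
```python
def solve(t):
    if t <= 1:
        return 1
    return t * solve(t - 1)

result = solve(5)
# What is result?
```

solve(5) = 5 * 4 * 3 * 2 * 1 = 120

Answer: 120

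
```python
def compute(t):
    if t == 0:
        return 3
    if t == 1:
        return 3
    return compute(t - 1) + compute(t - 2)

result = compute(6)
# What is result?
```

Build up from base cases: compute(0)=3, compute(1)=3, compute(2)=6, compute(3)=9, compute(4)=15, compute(5)=24, compute(6)=39

Answer: 39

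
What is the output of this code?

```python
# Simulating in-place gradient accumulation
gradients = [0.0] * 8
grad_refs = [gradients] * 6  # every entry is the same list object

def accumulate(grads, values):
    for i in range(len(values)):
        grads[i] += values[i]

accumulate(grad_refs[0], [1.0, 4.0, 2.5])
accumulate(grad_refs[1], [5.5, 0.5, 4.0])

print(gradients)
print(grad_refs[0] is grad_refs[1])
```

Key concept: gradient accumulation aliasing.
Step by step:
`gradients = [0.0] * 8` → gradients = [0.0, 0.0, 0.0, 0.0, 0.0, 0.0, 0.0, 0.0]
`grad_refs = [gradients] * 6` → grad_refs = [[0.0, 0.0, 0.0, 0.0, 0.0, 0.0, 0.0, 0.0], [0.0, 0.0, 0.0, 0.0, 0.0, 0.0, 0.0, 0.0], [0.0, 0.0, 0.0, 0.0, 0.0, 0.0, 0.0, 0.0], [0.0, 0.0, 0.0, 0.0, 0.0, 0.0, 0.0, 0.0], [0.0, 0.0, 0.0, 0.0, 0.0, 0.0, 0.0, 0.0], [0.0, 0.0, 0.0, 0.0, 0.0, 0.0, 0.0, 0.0]]
`accumulate(grad_refs[0], [1.0, 4.0, 2.5])` → gradients = [1.0, 4.0, 2.5, 0.0, 0.0, 0.0, 0.0, 0.0]; grad_refs = [[1.0, 4.0, 2.5, 0.0, 0.0, 0.0, 0.0, 0.0], [1.0, 4.0, 2.5, 0.0, 0.0, 0.0, 0.0, 0.0], [1.0, 4.0, 2.5, 0.0, 0.0, 0.0, 0.0, 0.0], [1.0, 4.0, 2.5, 0.0, 0.0, 0.0, 0.0, 0.0], [1.0, 4.0, 2.5, 0.0, 0.0, 0.0, 0.0, 0.0], [1.0, 4.0, 2.5, 0.0, 0.0, 0.0, 0.0, 0.0]]
`accumulate(grad_refs[1], [5.5, 0.5, 4.0])` → gradients = [6.5, 4.5, 6.5, 0.0, 0.0, 0.0, 0.0, 0.0]; grad_refs = [[6.5, 4.5, 6.5, 0.0, 0.0, 0.0, 0.0, 0.0], [6.5, 4.5, 6.5, 0.0, 0.0, 0.0, 0.0, 0.0], [6.5, 4.5, 6.5, 0.0, 0.0, 0.0, 0.0, 0.0], [6.5, 4.5, 6.5, 0.0, 0.0, 0.0, 0.0, 0.0], [6.5, 4.5, 6.5, 0.0, 0.0, 0.0, 0.0, 0.0], [6.5, 4.5, 6.5, 0.0, 0.0, 0.0, 0.0, 0.0]]
`print(gradients)` → prints [6.5, 4.5, 6.5, 0.0, 0.0, 0.0, 0.0, 0.0]
`print(grad_refs[0] is grad_refs[1])` → prints True

Answer:
[6.5, 4.5, 6.5, 0.0, 0.0, 0.0, 0.0, 0.0]
True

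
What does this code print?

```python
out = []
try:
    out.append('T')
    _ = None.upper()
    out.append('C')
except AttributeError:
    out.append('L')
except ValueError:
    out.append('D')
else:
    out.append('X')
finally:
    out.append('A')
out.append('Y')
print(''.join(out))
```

Execution trace: 'T' (try body) → 'L' (except AttributeError) → 'A' (finally) → 'Y' (after the try/except). Output: TLAY

Answer: TLAY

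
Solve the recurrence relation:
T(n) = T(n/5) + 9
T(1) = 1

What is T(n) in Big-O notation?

Each step divides n by 5 and adds 9. After log_5(n) steps we reach T(1)=1. So T(n) = 9·log_5(n) + 1 = O(log n).

Answer: O(log n)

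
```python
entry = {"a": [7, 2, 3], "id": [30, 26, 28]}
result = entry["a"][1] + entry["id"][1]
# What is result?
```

Trace:
`entry = {"a": [7, 2, 3], "id": [30, 26, 28]}` → entry = {'a': [7, 2, 3], 'id': [30, 26, 28]}
`result = entry["a"][1] + entry["id"][1]` → result = 28
So result = 28

Answer: 28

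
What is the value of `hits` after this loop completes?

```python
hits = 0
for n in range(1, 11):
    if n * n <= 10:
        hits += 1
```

Count numbers where n² ≤ 10
`hits` takes the values: 0 → 1 → 2 → 3

Answer: 3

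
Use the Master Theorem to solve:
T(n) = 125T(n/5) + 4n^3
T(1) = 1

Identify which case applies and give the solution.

a=125, b=5, f(n)=4n^3. log_5(125) = 3. Since c=3 = 3, Case 2 applies: T(n) = Θ(n^log_b(a) · log n) = O(n^3 log n).

Answer: O(n^3 log n) - Case 2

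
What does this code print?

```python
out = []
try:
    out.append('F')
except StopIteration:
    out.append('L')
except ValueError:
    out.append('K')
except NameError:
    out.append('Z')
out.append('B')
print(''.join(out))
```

Execution trace: 'F' (try body, no exception) → 'B' (after the try/except). Output: FB

Answer: FB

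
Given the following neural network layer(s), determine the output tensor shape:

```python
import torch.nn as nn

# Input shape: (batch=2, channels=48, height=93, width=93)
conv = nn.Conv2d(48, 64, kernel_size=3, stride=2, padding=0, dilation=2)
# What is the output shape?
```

Input: (2, 48, 93, 93) -> Output: (2, 64, 45, 45)

Answer: (2, 64, 45, 45)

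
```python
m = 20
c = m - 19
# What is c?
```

Trace:
`m = 20` → m = 20
`c = m - 19` → c = 1
So c = 1

Answer: 1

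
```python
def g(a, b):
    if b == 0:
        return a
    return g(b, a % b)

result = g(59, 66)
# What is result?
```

g(59, 66) -> g(66, 59) -> g(59, 7) -> g(7, 3) -> g(3, 1) -> g(1, 0) -> 1

Answer: 1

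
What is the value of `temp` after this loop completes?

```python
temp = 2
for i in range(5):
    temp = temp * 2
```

Multiply by 2, 5 times: 2 * 2^5 = 64
`temp` takes the values: 2 → 4 → 8 → 16 → 32 → 64

Answer: 64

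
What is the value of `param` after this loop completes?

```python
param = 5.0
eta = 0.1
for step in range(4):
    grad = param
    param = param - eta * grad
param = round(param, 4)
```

Gradient descent: w = 5.0 * (1 - 0.1)^4
`param` takes the values: 5.0 → 4.5 → 4.05 → 3.645 → 3.2805

Answer: 3.2805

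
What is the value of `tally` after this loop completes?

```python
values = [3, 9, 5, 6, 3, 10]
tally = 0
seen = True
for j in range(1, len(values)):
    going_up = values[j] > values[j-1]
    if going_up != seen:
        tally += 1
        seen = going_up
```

Count direction changes in [3, 9, 5, 6, 3, 10]
`tally` takes the values: 0 → 1 → 2 → 3 → 4

Answer: 4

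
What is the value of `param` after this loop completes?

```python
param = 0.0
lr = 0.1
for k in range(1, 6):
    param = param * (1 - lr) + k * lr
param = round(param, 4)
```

Moving average with lr=0.1
`param` takes the values: 0.0 → 0.1 → 0.29 → 0.561 → 0.9049 → 1.31441 → 1.3144

Answer: 1.3144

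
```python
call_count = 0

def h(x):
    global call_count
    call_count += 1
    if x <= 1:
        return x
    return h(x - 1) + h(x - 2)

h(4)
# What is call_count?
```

Calls(x) = 1 + Calls(x-1) + Calls(x-2); Calls(0)=Calls(1)=1. For x=4 this gives 9.

Answer: 9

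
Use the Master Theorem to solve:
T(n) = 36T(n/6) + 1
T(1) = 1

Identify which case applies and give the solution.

a=36, b=6, f(n)=1. log_6(36) = 2. Since c=0 < 2, Case 1 applies: T(n) = Θ(n^log_b(a)) = O(n^2).

Answer: O(n^2) - Case 1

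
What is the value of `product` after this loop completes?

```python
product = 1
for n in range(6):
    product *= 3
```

3^6 = 729
`product` takes the values: 1 → 3 → 9 → 27 → 81 → 243 → 729

Answer: 729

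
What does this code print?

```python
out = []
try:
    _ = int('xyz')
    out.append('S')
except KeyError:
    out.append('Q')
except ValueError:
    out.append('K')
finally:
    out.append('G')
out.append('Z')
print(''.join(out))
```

Execution trace: 'K' (except ValueError) → 'G' (finally) → 'Z' (after the try/except). Output: KGZ

Answer: KGZ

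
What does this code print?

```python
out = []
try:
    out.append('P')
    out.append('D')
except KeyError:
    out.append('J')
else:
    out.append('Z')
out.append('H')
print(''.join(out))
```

Execution trace: 'P' (try body) → 'D' (try body, no exception) → 'Z' (else) → 'H' (after the try/except). Output: PDZH

Answer: PDZH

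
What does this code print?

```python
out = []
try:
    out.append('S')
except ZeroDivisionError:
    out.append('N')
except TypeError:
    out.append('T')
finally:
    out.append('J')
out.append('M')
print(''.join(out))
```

Execution trace: 'S' (try body, no exception) → 'J' (finally) → 'M' (after the try/except). Output: SJM

Answer: SJM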